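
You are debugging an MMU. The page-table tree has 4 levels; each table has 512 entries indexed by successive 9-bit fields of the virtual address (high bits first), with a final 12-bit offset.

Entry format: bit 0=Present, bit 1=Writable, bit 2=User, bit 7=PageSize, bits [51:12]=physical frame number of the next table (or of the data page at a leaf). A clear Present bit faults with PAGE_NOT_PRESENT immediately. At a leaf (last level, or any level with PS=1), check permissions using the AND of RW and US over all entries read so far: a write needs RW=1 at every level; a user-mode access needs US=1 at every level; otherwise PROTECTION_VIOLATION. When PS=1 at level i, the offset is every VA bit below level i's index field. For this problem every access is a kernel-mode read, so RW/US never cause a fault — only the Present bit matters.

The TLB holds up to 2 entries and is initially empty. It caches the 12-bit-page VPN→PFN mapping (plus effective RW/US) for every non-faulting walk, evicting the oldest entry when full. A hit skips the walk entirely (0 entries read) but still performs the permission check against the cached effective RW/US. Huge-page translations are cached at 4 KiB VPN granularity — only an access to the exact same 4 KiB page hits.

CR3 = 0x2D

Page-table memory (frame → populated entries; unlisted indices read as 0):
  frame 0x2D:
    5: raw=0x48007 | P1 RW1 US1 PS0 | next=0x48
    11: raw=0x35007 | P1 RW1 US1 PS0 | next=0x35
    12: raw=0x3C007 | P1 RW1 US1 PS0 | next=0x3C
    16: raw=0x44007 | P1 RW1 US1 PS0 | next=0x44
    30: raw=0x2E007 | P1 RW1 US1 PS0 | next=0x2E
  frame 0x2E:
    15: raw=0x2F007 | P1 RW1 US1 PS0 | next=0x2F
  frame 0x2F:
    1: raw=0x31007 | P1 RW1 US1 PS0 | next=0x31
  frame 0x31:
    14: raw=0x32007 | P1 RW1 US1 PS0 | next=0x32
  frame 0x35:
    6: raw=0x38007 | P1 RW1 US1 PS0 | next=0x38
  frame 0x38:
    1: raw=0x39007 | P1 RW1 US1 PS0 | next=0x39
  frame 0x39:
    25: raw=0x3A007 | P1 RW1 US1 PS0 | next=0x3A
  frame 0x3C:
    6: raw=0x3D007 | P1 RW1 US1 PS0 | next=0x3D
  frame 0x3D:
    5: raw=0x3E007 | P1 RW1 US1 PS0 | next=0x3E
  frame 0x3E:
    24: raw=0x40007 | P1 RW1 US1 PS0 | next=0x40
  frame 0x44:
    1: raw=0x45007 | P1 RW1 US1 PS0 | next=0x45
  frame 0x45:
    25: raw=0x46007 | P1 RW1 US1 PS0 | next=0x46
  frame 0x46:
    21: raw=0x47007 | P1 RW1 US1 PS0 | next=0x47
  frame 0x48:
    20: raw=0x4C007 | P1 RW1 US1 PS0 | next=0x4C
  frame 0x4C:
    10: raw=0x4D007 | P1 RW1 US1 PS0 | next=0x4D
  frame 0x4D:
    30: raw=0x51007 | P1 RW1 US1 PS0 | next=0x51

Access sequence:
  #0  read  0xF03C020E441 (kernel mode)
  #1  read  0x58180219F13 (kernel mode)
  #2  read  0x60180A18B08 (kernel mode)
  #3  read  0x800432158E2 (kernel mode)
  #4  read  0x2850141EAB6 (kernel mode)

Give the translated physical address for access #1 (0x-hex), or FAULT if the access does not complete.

Trace:
#0 VA=0xF03C020E441 (r,kernel):
  L0: frame=0x2D idx=30 entry=0x2E007 [P=1 RW=1 US=1 PS=0]
  L1: frame=0x2E idx=15 entry=0x2F007 [P=1 RW=1 US=1 PS=0]
  L2: frame=0x2F idx=1 entry=0x31007 [P=1 RW=1 US=1 PS=0]
  L3: frame=0x31 idx=14 entry=0x32007 [P=1 RW=1 US=1 PS=0]
  ✓ 0x32441  — 4 lookups
#1 VA=0x58180219F13 (r,kernel):
  L0: frame=0x2D idx=11 entry=0x35007 [P=1 RW=1 US=1 PS=0]
  L1: frame=0x35 idx=6 entry=0x38007 [P=1 RW=1 US=1 PS=0]
  L2: frame=0x38 idx=1 entry=0x39007 [P=1 RW=1 US=1 PS=0]
  L3: frame=0x39 idx=25 entry=0x3A007 [P=1 RW=1 US=1 PS=0]
  ✓ 0x3AF13  — 4 lookups
#2 VA=0x60180A18B08 (r,kernel):
  L0: frame=0x2D idx=12 entry=0x3C007 [P=1 RW=1 US=1 PS=0]
  L1: frame=0x3C idx=6 entry=0x3D007 [P=1 RW=1 US=1 PS=0]
  L2: frame=0x3D idx=5 entry=0x3E007 [P=1 RW=1 US=1 PS=0]
  L3: frame=0x3E idx=24 entry=0x40007 [P=1 RW=1 US=1 PS=0]
  ✓ 0x40B08  — 4 lookups
#3 VA=0x800432158E2 (r,kernel):
  L0: frame=0x2D idx=16 entry=0x44007 [P=1 RW=1 US=1 PS=0]
  L1: frame=0x44 idx=1 entry=0x45007 [P=1 RW=1 US=1 PS=0]
  L2: frame=0x45 idx=25 entry=0x46007 [P=1 RW=1 US=1 PS=0]
  L3: frame=0x46 idx=21 entry=0x47007 [P=1 RW=1 US=1 PS=0]
  ✓ 0x478E2  — 4 lookups
#4 VA=0x2850141EAB6 (r,kernel):
  L0: frame=0x2D idx=5 entry=0x48007 [P=1 RW=1 US=1 PS=0]
  L1: frame=0x48 idx=20 entry=0x4C007 [P=1 RW=1 US=1 PS=0]
  L2: frame=0x4C idx=10 entry=0x4D007 [P=1 RW=1 US=1 PS=0]
  L3: frame=0x4D idx=30 entry=0x51007 [P=1 RW=1 US=1 PS=0]
  ✓ 0x51AB6  — 4 lookups

Access #1 PA: 0x3AF13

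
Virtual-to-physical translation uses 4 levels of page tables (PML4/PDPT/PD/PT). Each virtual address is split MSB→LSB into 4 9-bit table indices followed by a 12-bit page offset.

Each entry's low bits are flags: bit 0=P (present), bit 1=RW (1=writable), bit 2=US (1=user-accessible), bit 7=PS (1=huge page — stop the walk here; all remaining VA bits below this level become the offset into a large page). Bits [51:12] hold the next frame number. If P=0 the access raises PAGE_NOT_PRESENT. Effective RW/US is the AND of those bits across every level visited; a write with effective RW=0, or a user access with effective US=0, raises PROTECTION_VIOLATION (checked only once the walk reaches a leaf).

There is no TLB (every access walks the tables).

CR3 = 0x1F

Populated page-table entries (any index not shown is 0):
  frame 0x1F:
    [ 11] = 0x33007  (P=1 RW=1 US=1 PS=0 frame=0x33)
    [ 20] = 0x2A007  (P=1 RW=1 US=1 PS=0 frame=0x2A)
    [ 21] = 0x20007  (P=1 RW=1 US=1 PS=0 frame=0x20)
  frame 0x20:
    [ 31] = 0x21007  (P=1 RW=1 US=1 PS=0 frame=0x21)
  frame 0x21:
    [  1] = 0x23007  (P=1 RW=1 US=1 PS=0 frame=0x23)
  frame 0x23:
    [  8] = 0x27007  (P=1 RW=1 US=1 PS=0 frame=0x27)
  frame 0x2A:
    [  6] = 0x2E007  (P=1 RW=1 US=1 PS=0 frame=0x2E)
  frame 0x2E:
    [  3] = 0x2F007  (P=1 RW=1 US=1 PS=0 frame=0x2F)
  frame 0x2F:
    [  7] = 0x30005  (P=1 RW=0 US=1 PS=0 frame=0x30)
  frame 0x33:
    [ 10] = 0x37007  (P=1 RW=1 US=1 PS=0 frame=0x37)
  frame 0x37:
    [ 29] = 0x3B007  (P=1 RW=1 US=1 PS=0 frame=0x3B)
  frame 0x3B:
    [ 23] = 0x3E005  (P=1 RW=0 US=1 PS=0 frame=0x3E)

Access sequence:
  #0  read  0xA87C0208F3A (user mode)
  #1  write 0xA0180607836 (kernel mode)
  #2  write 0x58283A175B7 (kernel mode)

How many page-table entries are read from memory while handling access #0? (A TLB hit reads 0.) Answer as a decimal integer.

Per-access translation:
#0 VA=0xA87C0208F3A (r,user):
  [0] read 0x1F idx=21: raw=0x20007 flags P=1 W=1 U=1 S=0
  [1] read 0x20 idx=31: raw=0x21007 flags P=1 W=1 U=1 S=0
  [2] read 0x21 idx=1: raw=0x23007 flags P=1 W=1 U=1 S=0
  [3] read 0x23 idx=8: raw=0x27007 flags P=1 W=1 U=1 S=0
  → PA=0x27F3A  (4 entries read)
#1 VA=0xA0180607836 (w,kernel):
  [0] read 0x1F idx=20: raw=0x2A007 flags P=1 W=1 U=1 S=0
  [1] read 0x2A idx=6: raw=0x2E007 flags P=1 W=1 U=1 S=0
  [2] read 0x2E idx=3: raw=0x2F007 flags P=1 W=1 U=1 S=0
  [3] read 0x2F idx=7: raw=0x30005 flags P=1 W=0 U=1 S=0
  ✗ PROTECTION_VIOLATION  [4 reads]
#2 VA=0x58283A175B7 (w,kernel):
  [0] read 0x1F idx=11: raw=0x33007 flags P=1 W=1 U=1 S=0
  [1] read 0x33 idx=10: raw=0x37007 flags P=1 W=1 U=1 S=0
  [2] read 0x37 idx=29: raw=0x3B007 flags P=1 W=1 U=1 S=0
  [3] read 0x3B idx=23: raw=0x3E005 flags P=1 W=0 U=1 S=0
  ✗ PROTECTION_VIOLATION  [4 reads]

Entries read for #0: 4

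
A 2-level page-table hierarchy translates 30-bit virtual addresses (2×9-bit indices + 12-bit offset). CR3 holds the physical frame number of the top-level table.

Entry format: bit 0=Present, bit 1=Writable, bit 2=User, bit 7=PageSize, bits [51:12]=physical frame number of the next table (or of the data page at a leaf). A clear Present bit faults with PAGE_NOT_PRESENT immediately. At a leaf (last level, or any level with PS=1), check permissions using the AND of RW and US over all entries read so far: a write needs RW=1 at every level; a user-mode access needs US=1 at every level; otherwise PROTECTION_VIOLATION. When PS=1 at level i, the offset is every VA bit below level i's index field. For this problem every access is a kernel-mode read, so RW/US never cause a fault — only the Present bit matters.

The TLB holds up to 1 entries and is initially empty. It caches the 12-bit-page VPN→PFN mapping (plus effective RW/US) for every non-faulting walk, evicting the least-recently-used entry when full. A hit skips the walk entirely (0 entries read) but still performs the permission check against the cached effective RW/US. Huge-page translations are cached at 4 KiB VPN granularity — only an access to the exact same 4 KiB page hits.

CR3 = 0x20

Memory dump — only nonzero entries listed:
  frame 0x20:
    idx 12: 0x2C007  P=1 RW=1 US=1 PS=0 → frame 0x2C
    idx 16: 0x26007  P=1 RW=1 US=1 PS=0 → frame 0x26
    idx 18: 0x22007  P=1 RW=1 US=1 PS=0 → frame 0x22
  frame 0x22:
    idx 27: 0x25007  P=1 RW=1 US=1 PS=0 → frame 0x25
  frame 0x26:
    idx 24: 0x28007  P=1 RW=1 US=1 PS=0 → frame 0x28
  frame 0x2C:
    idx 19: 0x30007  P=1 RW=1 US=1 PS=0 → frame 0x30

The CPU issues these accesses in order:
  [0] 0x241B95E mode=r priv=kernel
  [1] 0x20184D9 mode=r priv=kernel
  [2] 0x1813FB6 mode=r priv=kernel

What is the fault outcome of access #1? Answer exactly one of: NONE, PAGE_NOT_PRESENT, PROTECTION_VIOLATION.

Per-access translation:
#0 VA=0x241B95E (r,kernel):
  [0] read 0x20 idx=18: raw=0x22007 flags P=1 W=1 U=1 S=0
  [1] read 0x22 idx=27: raw=0x25007 flags P=1 W=1 U=1 S=0
  ⇒ phys 0x2595E  [2 reads]
#1 VA=0x20184D9 (r,kernel):
  [0] read 0x20 idx=16: raw=0x26007 flags P=1 W=1 U=1 S=0
  [1] read 0x26 idx=24: raw=0x28007 flags P=1 W=1 U=1 S=0
  ⇒ phys 0x284D9  [2 reads]
#2 VA=0x1813FB6 (r,kernel):
  [0] read 0x20 idx=12: raw=0x2C007 flags P=1 W=1 U=1 S=0
  [1] read 0x2C idx=19: raw=0x30007 flags P=1 W=1 U=1 S=0
  ⇒ phys 0x30FB6  [2 reads]

Access #1 fault: NONE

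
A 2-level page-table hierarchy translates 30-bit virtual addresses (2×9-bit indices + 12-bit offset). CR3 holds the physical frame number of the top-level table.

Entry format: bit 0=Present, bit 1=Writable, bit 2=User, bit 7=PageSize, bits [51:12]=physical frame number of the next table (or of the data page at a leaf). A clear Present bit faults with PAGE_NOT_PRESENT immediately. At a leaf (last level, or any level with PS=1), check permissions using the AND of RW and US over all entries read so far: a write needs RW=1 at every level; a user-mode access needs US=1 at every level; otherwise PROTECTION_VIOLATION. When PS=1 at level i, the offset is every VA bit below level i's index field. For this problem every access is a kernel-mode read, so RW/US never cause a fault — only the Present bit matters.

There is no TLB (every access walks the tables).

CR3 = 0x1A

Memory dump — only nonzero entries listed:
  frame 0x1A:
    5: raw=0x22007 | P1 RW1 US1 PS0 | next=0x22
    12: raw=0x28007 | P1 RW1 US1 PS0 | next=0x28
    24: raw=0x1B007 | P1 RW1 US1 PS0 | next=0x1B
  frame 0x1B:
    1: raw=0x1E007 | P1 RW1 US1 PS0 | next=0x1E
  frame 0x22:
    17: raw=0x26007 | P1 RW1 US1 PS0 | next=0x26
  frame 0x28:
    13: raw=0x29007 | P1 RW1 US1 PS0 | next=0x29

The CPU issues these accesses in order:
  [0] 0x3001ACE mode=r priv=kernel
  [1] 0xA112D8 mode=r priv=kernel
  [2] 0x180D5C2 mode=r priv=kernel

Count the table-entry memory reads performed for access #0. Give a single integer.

Walk each access:
#0 VA=0x3001ACE (r,kernel):
  lvl0: tbl 0x1A, slot 24 ⇒ 0x1B007 (P1/RW1/US1/PS0)
  lvl1: tbl 0x1B, slot 1 ⇒ 0x1E007 (P1/RW1/US1/PS0)
  ✓ 0x1EACE  — 2 lookups
#1 VA=0xA112D8 (r,kernel):
  lvl0: tbl 0x1A, slot 5 ⇒ 0x22007 (P1/RW1/US1/PS0)
  lvl1: tbl 0x22, slot 17 ⇒ 0x26007 (P1/RW1/US1/PS0)
  ✓ 0x262D8  — 2 lookups
#2 VA=0x180D5C2 (r,kernel):
  lvl0: tbl 0x1A, slot 12 ⇒ 0x28007 (P1/RW1/US1/PS0)
  lvl1: tbl 0x28, slot 13 ⇒ 0x29007 (P1/RW1/US1/PS0)
  ✓ 0x295C2  — 2 lookups

Entries read for #0: 2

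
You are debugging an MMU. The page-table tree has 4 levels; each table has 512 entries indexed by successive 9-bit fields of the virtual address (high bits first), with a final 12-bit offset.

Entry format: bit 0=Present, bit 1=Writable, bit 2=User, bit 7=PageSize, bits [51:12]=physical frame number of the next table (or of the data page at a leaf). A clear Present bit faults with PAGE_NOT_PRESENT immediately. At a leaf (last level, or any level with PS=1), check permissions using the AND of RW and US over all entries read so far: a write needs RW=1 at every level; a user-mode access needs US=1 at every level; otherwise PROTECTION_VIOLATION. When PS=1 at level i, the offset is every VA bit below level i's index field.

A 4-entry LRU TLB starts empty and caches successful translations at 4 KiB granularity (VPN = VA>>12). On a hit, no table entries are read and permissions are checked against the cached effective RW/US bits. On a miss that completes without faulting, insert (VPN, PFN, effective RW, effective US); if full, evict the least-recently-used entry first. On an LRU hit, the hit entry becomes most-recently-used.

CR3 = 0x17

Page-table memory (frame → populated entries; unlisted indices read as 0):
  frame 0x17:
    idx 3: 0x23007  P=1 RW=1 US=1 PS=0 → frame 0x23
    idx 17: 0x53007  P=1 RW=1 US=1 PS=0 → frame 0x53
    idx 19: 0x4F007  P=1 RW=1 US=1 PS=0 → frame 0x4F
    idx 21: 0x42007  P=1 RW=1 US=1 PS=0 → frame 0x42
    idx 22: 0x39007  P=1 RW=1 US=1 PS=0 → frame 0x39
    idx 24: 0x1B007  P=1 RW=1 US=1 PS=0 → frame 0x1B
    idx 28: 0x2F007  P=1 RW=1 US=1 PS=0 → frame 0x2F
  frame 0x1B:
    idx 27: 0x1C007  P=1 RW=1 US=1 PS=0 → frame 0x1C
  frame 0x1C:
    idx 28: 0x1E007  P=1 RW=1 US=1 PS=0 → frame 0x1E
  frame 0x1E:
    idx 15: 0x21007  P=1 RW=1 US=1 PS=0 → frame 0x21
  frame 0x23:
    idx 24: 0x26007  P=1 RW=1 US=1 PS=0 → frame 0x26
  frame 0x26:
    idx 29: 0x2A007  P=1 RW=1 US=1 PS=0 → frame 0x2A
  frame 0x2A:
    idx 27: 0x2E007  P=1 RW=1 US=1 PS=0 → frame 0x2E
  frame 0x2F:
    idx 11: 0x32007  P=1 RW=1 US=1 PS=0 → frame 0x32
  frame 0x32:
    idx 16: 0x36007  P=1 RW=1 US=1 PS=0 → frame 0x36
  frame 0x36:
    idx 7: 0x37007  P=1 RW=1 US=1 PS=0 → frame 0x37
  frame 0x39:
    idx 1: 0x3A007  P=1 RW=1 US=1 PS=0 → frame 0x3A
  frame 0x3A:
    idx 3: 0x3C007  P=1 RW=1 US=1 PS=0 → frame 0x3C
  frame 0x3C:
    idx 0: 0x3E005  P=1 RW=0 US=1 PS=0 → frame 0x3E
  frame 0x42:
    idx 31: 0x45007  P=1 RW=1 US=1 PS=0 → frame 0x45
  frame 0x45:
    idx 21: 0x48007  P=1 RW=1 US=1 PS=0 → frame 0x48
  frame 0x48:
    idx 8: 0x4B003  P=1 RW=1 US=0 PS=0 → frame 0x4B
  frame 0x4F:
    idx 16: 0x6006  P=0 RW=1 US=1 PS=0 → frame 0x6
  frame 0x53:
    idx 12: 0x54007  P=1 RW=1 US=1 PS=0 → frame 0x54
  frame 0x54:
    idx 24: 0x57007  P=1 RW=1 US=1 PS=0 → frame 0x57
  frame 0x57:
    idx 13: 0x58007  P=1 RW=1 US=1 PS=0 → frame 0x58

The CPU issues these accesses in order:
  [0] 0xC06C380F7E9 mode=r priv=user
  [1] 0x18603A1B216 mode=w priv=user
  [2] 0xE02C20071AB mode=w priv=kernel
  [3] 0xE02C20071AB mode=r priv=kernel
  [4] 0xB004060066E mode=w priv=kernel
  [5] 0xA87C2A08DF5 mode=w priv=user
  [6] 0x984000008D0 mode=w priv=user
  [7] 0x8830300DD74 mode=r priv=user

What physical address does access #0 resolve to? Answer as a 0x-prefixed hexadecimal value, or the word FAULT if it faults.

Walk each access:
#0 VA=0xC06C380F7E9 (r,user):
  [0] read 0x17 idx=24: raw=0x1B007 flags P=1 W=1 U=1 S=0
  [1] read 0x1B idx=27: raw=0x1C007 flags P=1 W=1 U=1 S=0
  [2] read 0x1C idx=28: raw=0x1E007 flags P=1 W=1 U=1 S=0
  [3] read 0x1E idx=15: raw=0x21007 flags P=1 W=1 U=1 S=0
  → PA=0x217E9  (4 entries read)
#1 VA=0x18603A1B216 (w,user):
  [0] read 0x17 idx=3: raw=0x23007 flags P=1 W=1 U=1 S=0
  [1] read 0x23 idx=24: raw=0x26007 flags P=1 W=1 U=1 S=0
  [2] read 0x26 idx=29: raw=0x2A007 flags P=1 W=1 U=1 S=0
  [3] read 0x2A idx=27: raw=0x2E007 flags P=1 W=1 U=1 S=0
  → PA=0x2E216  (4 entries read)
#2 VA=0xE02C20071AB (w,kernel):
  [0] read 0x17 idx=28: raw=0x2F007 flags P=1 W=1 U=1 S=0
  [1] read 0x2F idx=11: raw=0x32007 flags P=1 W=1 U=1 S=0
  [2] read 0x32 idx=16: raw=0x36007 flags P=1 W=1 U=1 S=0
  [3] read 0x36 idx=7: raw=0x37007 flags P=1 W=1 U=1 S=0
  → PA=0x371AB  (4 entries read)
#3 VA=0xE02C20071AB (r,kernel):
  TLB hit vpn=0xE02C2007 → PA=0x371AB
#4 VA=0xB004060066E (w,kernel):
  [0] read 0x17 idx=22: raw=0x39007 flags P=1 W=1 U=1 S=0
  [1] read 0x39 idx=1: raw=0x3A007 flags P=1 W=1 U=1 S=0
  [2] read 0x3A idx=3: raw=0x3C007 flags P=1 W=1 U=1 S=0
  [3] read 0x3C idx=0: raw=0x3E005 flags P=1 W=0 U=1 S=0
  ⇒ fault: PROTECTION_VIOLATION  — 4 lookups
#5 VA=0xA87C2A08DF5 (w,user):
  [0] read 0x17 idx=21: raw=0x42007 flags P=1 W=1 U=1 S=0
  [1] read 0x42 idx=31: raw=0x45007 flags P=1 W=1 U=1 S=0
  [2] read 0x45 idx=21: raw=0x48007 flags P=1 W=1 U=1 S=0
  [3] read 0x48 idx=8: raw=0x4B003 flags P=1 W=1 U=0 S=0
  ⇒ fault: PROTECTION_VIOLATION  — 4 lookups
#6 VA=0x984000008D0 (w,user):
  [0] read 0x17 idx=19: raw=0x4F007 flags P=1 W=1 U=1 S=0
  [1] read 0x4F idx=16: raw=0x6006 flags P=0 W=1 U=1 S=0
  ⇒ fault: PAGE_NOT_PRESENT  — 2 lookups
#7 VA=0x8830300DD74 (r,user):
  [0] read 0x17 idx=17: raw=0x53007 flags P=1 W=1 U=1 S=0
  [1] read 0x53 idx=12: raw=0x54007 flags P=1 W=1 U=1 S=0
  [2] read 0x54 idx=24: raw=0x57007 flags P=1 W=1 U=1 S=0
  [3] read 0x57 idx=13: raw=0x58007 flags P=1 W=1 U=1 S=0
  → PA=0x58D74  (4 entries read)

Access #0 PA: 0x217E9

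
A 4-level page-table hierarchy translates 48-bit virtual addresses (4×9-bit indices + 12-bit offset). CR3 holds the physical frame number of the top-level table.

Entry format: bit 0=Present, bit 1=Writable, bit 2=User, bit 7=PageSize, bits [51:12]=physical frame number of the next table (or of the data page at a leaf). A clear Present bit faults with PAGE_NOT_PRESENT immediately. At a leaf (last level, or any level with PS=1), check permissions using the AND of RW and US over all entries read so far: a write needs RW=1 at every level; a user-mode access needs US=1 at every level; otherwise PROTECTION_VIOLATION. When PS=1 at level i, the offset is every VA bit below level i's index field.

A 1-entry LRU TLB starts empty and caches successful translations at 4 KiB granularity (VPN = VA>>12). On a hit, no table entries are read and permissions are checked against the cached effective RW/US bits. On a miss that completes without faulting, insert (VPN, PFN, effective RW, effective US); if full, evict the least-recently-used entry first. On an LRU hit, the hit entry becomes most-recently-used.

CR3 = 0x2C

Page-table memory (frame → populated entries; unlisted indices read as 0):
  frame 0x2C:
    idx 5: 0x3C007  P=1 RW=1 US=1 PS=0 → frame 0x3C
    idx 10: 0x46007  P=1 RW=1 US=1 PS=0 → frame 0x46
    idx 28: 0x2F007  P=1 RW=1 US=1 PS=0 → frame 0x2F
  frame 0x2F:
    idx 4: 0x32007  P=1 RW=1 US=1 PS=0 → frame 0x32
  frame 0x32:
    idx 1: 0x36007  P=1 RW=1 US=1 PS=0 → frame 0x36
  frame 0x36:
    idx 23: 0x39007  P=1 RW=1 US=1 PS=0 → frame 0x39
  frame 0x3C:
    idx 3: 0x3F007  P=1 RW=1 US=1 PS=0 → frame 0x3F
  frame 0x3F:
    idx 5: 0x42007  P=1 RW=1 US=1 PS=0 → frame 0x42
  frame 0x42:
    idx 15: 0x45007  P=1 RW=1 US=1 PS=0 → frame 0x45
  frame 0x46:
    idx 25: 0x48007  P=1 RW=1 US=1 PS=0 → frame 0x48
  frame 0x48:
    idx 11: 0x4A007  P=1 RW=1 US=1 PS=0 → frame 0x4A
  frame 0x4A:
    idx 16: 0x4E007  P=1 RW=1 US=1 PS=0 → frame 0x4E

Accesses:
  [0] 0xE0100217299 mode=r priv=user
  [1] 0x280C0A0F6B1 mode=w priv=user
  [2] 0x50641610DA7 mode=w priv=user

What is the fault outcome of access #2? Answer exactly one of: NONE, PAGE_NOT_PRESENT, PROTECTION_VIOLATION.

Walk each access:
#0 VA=0xE0100217299 (r,user):
  lvl0: tbl 0x2C, slot 28 ⇒ 0x2F007 (P1/RW1/US1/PS0)
  lvl1: tbl 0x2F, slot 4 ⇒ 0x32007 (P1/RW1/US1/PS0)
  lvl2: tbl 0x32, slot 1 ⇒ 0x36007 (P1/RW1/US1/PS0)
  lvl3: tbl 0x36, slot 23 ⇒ 0x39007 (P1/RW1/US1/PS0)
  ✓ 0x39299  — 4 lookups
#1 VA=0x280C0A0F6B1 (w,user):
  lvl0: tbl 0x2C, slot 5 ⇒ 0x3C007 (P1/RW1/US1/PS0)
  lvl1: tbl 0x3C, slot 3 ⇒ 0x3F007 (P1/RW1/US1/PS0)
  lvl2: tbl 0x3F, slot 5 ⇒ 0x42007 (P1/RW1/US1/PS0)
  lvl3: tbl 0x42, slot 15 ⇒ 0x45007 (P1/RW1/US1/PS0)
  ✓ 0x456B1  — 4 lookups
#2 VA=0x50641610DA7 (w,user):
  lvl0: tbl 0x2C, slot 10 ⇒ 0x46007 (P1/RW1/US1/PS0)
  lvl1: tbl 0x46, slot 25 ⇒ 0x48007 (P1/RW1/US1/PS0)
  lvl2: tbl 0x48, slot 11 ⇒ 0x4A007 (P1/RW1/US1/PS0)
  lvl3: tbl 0x4A, slot 16 ⇒ 0x4E007 (P1/RW1/US1/PS0)
  ✓ 0x4EDA7  — 4 lookups

Access #2 fault: NONE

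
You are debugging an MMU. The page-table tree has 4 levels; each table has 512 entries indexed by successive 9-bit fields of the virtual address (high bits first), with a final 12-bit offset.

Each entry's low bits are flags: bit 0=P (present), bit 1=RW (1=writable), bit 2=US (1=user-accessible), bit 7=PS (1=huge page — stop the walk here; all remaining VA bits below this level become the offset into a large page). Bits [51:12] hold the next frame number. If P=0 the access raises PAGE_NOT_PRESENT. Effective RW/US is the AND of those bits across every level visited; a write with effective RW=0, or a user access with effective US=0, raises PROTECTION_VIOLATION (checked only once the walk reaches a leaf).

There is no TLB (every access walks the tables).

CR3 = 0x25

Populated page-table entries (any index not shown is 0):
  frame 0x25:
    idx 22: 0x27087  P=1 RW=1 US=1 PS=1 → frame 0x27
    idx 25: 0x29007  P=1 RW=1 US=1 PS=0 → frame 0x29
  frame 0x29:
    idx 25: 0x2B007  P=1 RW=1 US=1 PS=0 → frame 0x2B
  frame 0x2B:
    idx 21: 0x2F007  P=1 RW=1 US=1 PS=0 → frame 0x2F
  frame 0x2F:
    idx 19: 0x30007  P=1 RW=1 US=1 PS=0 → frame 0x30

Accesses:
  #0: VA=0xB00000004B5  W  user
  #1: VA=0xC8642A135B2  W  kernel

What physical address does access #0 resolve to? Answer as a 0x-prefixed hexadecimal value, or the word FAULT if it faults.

Per-access translation:
#0 VA=0xB00000004B5 (w,user):
  L0 @0x25[22] → 0x27087  P=1,RW=1,US=1,PS=1
  → PA=0x274B5 (huge @L0)  (1 entries read)
#1 VA=0xC8642A135B2 (w,kernel):
  L0 @0x25[25] → 0x29007  P=1,RW=1,US=1,PS=0
  L1 @0x29[25] → 0x2B007  P=1,RW=1,US=1,PS=0
  L2 @0x2B[21] → 0x2F007  P=1,RW=1,US=1,PS=0
  L3 @0x2F[19] → 0x30007  P=1,RW=1,US=1,PS=0
  → PA=0x305B2  (4 entries read)

Access #0 PA: 0x274B5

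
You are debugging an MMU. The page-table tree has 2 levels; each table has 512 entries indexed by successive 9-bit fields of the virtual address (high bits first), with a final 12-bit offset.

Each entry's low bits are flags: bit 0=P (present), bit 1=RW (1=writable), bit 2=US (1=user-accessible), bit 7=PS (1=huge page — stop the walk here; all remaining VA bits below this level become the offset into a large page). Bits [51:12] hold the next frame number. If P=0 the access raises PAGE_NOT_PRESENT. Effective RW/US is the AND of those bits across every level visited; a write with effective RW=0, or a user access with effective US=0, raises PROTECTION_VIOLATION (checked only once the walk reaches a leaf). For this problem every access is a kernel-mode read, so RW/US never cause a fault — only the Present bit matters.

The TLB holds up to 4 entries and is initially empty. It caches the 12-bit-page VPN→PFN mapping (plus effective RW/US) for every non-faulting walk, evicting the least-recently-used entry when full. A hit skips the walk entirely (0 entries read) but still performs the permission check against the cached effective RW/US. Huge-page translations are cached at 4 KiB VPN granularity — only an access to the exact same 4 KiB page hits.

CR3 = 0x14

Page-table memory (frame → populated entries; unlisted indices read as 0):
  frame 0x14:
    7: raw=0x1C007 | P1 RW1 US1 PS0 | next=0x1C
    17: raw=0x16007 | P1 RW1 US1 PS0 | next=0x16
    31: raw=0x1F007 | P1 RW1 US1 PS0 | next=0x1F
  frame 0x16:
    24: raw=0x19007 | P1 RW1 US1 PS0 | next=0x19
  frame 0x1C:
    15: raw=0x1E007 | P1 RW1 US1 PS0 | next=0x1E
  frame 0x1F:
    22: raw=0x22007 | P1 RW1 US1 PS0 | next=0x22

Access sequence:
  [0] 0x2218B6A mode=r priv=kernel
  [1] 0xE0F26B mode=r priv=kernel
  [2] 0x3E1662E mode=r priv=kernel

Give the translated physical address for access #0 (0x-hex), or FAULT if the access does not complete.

Per-access translation:
#0 VA=0x2218B6A (r,kernel):
  lvl0: tbl 0x14, slot 17 ⇒ 0x16007 (P1/RW1/US1/PS0)
  lvl1: tbl 0x16, slot 24 ⇒ 0x19007 (P1/RW1/US1/PS0)
  ⇒ phys 0x19B6A  [2 reads]
#1 VA=0xE0F26B (r,kernel):
  lvl0: tbl 0x14, slot 7 ⇒ 0x1C007 (P1/RW1/US1/PS0)
  lvl1: tbl 0x1C, slot 15 ⇒ 0x1E007 (P1/RW1/US1/PS0)
  ⇒ phys 0x1E26B  [2 reads]
#2 VA=0x3E1662E (r,kernel):
  lvl0: tbl 0x14, slot 31 ⇒ 0x1F007 (P1/RW1/US1/PS0)
  lvl1: tbl 0x1F, slot 22 ⇒ 0x22007 (P1/RW1/US1/PS0)
  ⇒ phys 0x2262E  [2 reads]

Access #0 PA: 0x19B6A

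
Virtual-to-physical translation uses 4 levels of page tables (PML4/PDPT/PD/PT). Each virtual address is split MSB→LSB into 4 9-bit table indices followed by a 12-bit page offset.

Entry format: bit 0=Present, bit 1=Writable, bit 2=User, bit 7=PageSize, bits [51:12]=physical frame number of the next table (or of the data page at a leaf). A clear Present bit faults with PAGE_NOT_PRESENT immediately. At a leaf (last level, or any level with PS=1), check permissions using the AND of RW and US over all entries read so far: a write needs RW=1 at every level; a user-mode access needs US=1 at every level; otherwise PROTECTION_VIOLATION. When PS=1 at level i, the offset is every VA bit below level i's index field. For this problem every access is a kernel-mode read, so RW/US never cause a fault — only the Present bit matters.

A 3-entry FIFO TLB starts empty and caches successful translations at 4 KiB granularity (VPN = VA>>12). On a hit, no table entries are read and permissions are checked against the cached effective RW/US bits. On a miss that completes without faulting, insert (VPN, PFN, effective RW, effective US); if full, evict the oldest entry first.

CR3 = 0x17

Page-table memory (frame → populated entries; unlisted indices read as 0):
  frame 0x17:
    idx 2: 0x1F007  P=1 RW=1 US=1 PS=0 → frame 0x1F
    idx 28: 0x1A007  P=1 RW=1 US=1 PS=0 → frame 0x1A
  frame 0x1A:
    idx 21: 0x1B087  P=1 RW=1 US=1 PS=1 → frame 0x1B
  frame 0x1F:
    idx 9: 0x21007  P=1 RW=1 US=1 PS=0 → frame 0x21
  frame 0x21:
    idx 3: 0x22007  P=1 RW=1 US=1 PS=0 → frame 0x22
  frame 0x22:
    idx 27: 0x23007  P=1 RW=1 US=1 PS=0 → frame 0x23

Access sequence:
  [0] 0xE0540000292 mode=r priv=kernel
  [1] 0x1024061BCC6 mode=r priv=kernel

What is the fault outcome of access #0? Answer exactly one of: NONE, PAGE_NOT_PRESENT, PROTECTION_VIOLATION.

Walk each access:
#0 VA=0xE0540000292 (r,kernel):
  lvl0: tbl 0x17, slot 28 ⇒ 0x1A007 (P1/RW1/US1/PS0)
  lvl1: tbl 0x1A, slot 21 ⇒ 0x1B087 (P1/RW1/US1/PS1)
  ⇒ phys 0x1B292 (huge @L1)  [2 reads]
#1 VA=0x1024061BCC6 (r,kernel):
  lvl0: tbl 0x17, slot 2 ⇒ 0x1F007 (P1/RW1/US1/PS0)
  lvl1: tbl 0x1F, slot 9 ⇒ 0x21007 (P1/RW1/US1/PS0)
  lvl2: tbl 0x21, slot 3 ⇒ 0x22007 (P1/RW1/US1/PS0)
  lvl3: tbl 0x22, slot 27 ⇒ 0x23007 (P1/RW1/US1/PS0)
  ⇒ phys 0x23CC6  [4 reads]

Access #0 fault: NONE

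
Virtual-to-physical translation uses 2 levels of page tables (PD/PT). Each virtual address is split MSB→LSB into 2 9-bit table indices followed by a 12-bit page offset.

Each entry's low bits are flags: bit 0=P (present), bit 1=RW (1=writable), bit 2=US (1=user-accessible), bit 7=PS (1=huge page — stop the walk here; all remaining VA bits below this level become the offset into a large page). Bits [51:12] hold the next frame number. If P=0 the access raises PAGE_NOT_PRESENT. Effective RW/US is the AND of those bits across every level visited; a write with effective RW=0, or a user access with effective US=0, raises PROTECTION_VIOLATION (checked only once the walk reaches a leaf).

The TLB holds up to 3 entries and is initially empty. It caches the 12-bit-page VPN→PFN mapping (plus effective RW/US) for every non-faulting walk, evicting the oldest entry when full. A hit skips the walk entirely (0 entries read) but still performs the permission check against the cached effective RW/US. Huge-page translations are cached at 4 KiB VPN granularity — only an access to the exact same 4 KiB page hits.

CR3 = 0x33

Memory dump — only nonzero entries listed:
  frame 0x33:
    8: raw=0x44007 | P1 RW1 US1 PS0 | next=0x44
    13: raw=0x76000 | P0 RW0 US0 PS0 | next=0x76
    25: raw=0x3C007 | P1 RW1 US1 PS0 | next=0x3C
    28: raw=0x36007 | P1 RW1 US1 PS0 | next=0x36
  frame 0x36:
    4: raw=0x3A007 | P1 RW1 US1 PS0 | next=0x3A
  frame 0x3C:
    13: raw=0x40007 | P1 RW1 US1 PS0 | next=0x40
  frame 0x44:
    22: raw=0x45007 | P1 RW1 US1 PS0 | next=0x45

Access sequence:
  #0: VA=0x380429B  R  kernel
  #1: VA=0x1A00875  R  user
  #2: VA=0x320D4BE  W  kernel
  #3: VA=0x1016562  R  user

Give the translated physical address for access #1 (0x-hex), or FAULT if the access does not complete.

Per-access translation:
#0 VA=0x380429B (r,kernel):
  lvl0: tbl 0x33, slot 28 ⇒ 0x36007 (P1/RW1/US1/PS0)
  lvl1: tbl 0x36, slot 4 ⇒ 0x3A007 (P1/RW1/US1/PS0)
  → PA=0x3A29B  (2 entries read)
#1 VA=0x1A00875 (r,user):
  lvl0: tbl 0x33, slot 13 ⇒ 0x76000 (P0/RW0/US0/PS0)
  ✗ PAGE_NOT_PRESENT  [1 reads]
#2 VA=0x320D4BE (w,kernel):
  lvl0: tbl 0x33, slot 25 ⇒ 0x3C007 (P1/RW1/US1/PS0)
  lvl1: tbl 0x3C, slot 13 ⇒ 0x40007 (P1/RW1/US1/PS0)
  → PA=0x404BE  (2 entries read)
#3 VA=0x1016562 (r,user):
  lvl0: tbl 0x33, slot 8 ⇒ 0x44007 (P1/RW1/US1/PS0)
  lvl1: tbl 0x44, slot 22 ⇒ 0x45007 (P1/RW1/US1/PS0)
  → PA=0x45562  (2 entries read)

Access #1 PA: FAULT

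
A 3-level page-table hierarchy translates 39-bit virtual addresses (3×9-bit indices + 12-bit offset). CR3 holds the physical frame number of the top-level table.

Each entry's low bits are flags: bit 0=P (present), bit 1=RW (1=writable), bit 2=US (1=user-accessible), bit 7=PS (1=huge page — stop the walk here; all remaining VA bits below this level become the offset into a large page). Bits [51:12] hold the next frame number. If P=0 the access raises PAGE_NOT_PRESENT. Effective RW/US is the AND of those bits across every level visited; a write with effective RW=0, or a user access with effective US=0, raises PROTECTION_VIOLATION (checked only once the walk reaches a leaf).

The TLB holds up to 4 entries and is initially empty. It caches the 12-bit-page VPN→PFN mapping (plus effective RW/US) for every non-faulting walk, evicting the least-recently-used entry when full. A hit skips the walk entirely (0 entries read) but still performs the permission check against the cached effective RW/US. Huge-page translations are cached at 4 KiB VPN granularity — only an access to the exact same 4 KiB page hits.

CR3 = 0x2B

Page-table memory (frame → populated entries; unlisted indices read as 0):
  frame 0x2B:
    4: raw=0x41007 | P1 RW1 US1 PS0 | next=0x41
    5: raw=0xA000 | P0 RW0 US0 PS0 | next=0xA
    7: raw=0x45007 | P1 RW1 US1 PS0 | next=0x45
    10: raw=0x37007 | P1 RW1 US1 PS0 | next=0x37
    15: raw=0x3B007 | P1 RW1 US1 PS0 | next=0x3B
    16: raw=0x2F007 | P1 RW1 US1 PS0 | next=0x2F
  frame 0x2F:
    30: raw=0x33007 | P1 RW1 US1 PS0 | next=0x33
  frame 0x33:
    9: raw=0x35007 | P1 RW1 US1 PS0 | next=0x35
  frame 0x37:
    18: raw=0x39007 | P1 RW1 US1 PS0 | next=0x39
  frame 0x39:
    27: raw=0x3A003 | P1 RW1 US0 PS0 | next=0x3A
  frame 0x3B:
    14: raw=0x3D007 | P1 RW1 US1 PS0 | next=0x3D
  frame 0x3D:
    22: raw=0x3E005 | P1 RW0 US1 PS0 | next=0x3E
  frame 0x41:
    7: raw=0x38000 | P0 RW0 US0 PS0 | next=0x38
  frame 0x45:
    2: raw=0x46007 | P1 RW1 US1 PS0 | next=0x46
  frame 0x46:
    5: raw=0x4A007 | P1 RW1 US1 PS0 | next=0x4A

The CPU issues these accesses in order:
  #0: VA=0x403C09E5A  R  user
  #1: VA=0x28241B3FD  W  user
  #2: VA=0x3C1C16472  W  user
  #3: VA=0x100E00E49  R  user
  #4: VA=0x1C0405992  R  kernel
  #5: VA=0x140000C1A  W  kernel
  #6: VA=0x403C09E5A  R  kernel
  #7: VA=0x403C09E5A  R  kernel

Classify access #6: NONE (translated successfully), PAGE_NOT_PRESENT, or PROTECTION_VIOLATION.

Trace:
#0 VA=0x403C09E5A (r,user):
  L0: frame=0x2B idx=16 entry=0x2F007 [P=1 RW=1 US=1 PS=0]
  L1: frame=0x2F idx=30 entry=0x33007 [P=1 RW=1 US=1 PS=0]
  L2: frame=0x33 idx=9 entry=0x35007 [P=1 RW=1 US=1 PS=0]
  ✓ 0x35E5A  — 3 lookups
#1 VA=0x28241B3FD (w,user):
  L0: frame=0x2B idx=10 entry=0x37007 [P=1 RW=1 US=1 PS=0]
  L1: frame=0x37 idx=18 entry=0x39007 [P=1 RW=1 US=1 PS=0]
  L2: frame=0x39 idx=27 entry=0x3A003 [P=1 RW=1 US=0 PS=0]
  ✗ PROTECTION_VIOLATION  [3 reads]
#2 VA=0x3C1C16472 (w,user):
  L0: frame=0x2B idx=15 entry=0x3B007 [P=1 RW=1 US=1 PS=0]
  L1: frame=0x3B idx=14 entry=0x3D007 [P=1 RW=1 US=1 PS=0]
  L2: frame=0x3D idx=22 entry=0x3E005 [P=1 RW=0 US=1 PS=0]
  ✗ PROTECTION_VIOLATION  [3 reads]
#3 VA=0x100E00E49 (r,user):
  L0: frame=0x2B idx=4 entry=0x41007 [P=1 RW=1 US=1 PS=0]
  L1: frame=0x41 idx=7 entry=0x38000 [P=0 RW=0 US=0 PS=0]
  ✗ PAGE_NOT_PRESENT  [2 reads]
#4 VA=0x1C0405992 (r,kernel):
  L0: frame=0x2B idx=7 entry=0x45007 [P=1 RW=1 US=1 PS=0]
  L1: frame=0x45 idx=2 entry=0x46007 [P=1 RW=1 US=1 PS=0]
  L2: frame=0x46 idx=5 entry=0x4A007 [P=1 RW=1 US=1 PS=0]
  ✓ 0x4A992  — 3 lookups
#5 VA=0x140000C1A (w,kernel):
  L0: frame=0x2B idx=5 entry=0xA000 [P=0 RW=0 US=0 PS=0]
  ✗ PAGE_NOT_PRESENT  [1 reads]
#6 VA=0x403C09E5A (r,kernel):
  TLB hit vpn=0x403C09 → PA=0x35E5A
#7 VA=0x403C09E5A (r,kernel):
  TLB hit vpn=0x403C09 → PA=0x35E5A

Access #6 fault: NONE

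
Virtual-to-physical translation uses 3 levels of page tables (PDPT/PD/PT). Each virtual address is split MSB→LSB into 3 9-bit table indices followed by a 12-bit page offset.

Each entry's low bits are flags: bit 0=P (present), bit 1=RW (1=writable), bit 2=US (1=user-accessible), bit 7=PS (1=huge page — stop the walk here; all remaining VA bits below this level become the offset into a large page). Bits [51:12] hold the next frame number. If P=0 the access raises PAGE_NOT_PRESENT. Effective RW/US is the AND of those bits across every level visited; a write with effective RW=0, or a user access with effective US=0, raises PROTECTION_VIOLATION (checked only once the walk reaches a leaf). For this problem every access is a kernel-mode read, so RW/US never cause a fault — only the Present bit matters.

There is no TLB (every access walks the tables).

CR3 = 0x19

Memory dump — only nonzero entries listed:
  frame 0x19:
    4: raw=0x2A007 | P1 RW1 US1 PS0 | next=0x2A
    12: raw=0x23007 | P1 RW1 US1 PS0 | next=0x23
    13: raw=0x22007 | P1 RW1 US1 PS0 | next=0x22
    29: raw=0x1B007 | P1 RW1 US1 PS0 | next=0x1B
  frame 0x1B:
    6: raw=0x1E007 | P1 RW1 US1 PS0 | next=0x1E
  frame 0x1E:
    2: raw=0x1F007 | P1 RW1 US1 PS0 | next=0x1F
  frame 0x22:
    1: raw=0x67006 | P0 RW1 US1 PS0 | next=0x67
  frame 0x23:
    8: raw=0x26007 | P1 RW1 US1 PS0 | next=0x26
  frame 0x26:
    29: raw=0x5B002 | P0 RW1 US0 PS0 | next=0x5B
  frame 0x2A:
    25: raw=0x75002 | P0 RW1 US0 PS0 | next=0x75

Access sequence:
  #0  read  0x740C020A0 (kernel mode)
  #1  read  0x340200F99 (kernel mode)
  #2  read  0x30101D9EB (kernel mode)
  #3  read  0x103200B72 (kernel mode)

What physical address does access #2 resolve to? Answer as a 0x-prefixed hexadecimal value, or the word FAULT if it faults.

Walk each access:
#0 VA=0x740C020A0 (r,kernel):
  [0] read 0x19 idx=29: raw=0x1B007 flags P=1 W=1 U=1 S=0
  [1] read 0x1B idx=6: raw=0x1E007 flags P=1 W=1 U=1 S=0
  [2] read 0x1E idx=2: raw=0x1F007 flags P=1 W=1 U=1 S=0
  → PA=0x1F0A0  (3 entries read)
#1 VA=0x340200F99 (r,kernel):
  [0] read 0x19 idx=13: raw=0x22007 flags P=1 W=1 U=1 S=0
  [1] read 0x22 idx=1: raw=0x67006 flags P=0 W=1 U=1 S=0
  ✗ PAGE_NOT_PRESENT  [2 reads]
#2 VA=0x30101D9EB (r,kernel):
  [0] read 0x19 idx=12: raw=0x23007 flags P=1 W=1 U=1 S=0
  [1] read 0x23 idx=8: raw=0x26007 flags P=1 W=1 U=1 S=0
  [2] read 0x26 idx=29: raw=0x5B002 flags P=0 W=1 U=0 S=0
  ✗ PAGE_NOT_PRESENT  [3 reads]
#3 VA=0x103200B72 (r,kernel):
  [0] read 0x19 idx=4: raw=0x2A007 flags P=1 W=1 U=1 S=0
  [1] read 0x2A idx=25: raw=0x75002 flags P=0 W=1 U=0 S=0
  ✗ PAGE_NOT_PRESENT  [2 reads]

Access #2 PA: FAULT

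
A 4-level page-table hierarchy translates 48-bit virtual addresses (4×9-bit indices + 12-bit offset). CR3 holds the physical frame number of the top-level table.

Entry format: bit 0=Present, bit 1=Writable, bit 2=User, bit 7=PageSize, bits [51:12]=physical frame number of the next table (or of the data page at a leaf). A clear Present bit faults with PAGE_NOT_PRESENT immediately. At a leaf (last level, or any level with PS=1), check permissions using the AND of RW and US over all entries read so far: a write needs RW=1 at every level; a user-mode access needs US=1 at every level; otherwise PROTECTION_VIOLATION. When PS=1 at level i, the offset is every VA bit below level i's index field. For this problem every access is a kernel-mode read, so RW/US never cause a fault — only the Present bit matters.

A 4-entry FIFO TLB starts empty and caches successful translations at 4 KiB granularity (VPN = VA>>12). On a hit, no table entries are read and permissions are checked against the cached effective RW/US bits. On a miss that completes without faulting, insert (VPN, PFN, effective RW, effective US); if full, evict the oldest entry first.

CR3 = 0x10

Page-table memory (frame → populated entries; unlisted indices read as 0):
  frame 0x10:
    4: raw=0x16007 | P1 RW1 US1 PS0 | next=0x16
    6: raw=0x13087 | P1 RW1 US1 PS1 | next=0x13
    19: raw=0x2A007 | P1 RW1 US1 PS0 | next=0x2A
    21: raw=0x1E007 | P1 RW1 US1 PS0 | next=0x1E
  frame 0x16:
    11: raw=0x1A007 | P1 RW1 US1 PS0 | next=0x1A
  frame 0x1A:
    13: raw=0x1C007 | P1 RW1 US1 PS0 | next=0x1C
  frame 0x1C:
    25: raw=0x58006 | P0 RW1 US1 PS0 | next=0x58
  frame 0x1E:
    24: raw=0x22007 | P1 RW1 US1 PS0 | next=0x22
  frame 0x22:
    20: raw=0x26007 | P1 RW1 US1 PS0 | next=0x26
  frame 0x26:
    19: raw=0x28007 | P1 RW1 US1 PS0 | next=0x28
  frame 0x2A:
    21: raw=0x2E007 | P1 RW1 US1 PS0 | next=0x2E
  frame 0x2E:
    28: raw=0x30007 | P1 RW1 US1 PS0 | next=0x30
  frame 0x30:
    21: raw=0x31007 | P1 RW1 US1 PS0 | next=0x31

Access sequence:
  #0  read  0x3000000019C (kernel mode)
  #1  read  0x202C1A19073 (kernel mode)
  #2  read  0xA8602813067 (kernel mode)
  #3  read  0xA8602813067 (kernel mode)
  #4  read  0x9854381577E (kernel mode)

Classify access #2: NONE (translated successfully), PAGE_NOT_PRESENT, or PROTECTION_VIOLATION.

Walk each access:
#0 VA=0x3000000019C (r,kernel):
  lvl0: tbl 0x10, slot 6 ⇒ 0x13087 (P1/RW1/US1/PS1)
  ⇒ phys 0x1319C (huge @L0)  [1 reads]
#1 VA=0x202C1A19073 (r,kernel):
  lvl0: tbl 0x10, slot 4 ⇒ 0x16007 (P1/RW1/US1/PS0)
  lvl1: tbl 0x16, slot 11 ⇒ 0x1A007 (P1/RW1/US1/PS0)
  lvl2: tbl 0x1A, slot 13 ⇒ 0x1C007 (P1/RW1/US1/PS0)
  lvl3: tbl 0x1C, slot 25 ⇒ 0x58006 (P0/RW1/US1/PS0)
  ⇒ fault: PAGE_NOT_PRESENT  — 4 lookups
#2 VA=0xA8602813067 (r,kernel):
  lvl0: tbl 0x10, slot 21 ⇒ 0x1E007 (P1/RW1/US1/PS0)
  lvl1: tbl 0x1E, slot 24 ⇒ 0x22007 (P1/RW1/US1/PS0)
  lvl2: tbl 0x22, slot 20 ⇒ 0x26007 (P1/RW1/US1/PS0)
  lvl3: tbl 0x26, slot 19 ⇒ 0x28007 (P1/RW1/US1/PS0)
  ⇒ phys 0x28067  [4 reads]
#3 VA=0xA8602813067 (r,kernel):
  TLB hit vpn=0xA8602813 → PA=0x28067
#4 VA=0x9854381577E (r,kernel):
  lvl0: tbl 0x10, slot 19 ⇒ 0x2A007 (P1/RW1/US1/PS0)
  lvl1: tbl 0x2A, slot 21 ⇒ 0x2E007 (P1/RW1/US1/PS0)
  lvl2: tbl 0x2E, slot 28 ⇒ 0x30007 (P1/RW1/US1/PS0)
  lvl3: tbl 0x30, slot 21 ⇒ 0x31007 (P1/RW1/US1/PS0)
  ⇒ phys 0x3177E  [4 reads]

Access #2 fault: NONE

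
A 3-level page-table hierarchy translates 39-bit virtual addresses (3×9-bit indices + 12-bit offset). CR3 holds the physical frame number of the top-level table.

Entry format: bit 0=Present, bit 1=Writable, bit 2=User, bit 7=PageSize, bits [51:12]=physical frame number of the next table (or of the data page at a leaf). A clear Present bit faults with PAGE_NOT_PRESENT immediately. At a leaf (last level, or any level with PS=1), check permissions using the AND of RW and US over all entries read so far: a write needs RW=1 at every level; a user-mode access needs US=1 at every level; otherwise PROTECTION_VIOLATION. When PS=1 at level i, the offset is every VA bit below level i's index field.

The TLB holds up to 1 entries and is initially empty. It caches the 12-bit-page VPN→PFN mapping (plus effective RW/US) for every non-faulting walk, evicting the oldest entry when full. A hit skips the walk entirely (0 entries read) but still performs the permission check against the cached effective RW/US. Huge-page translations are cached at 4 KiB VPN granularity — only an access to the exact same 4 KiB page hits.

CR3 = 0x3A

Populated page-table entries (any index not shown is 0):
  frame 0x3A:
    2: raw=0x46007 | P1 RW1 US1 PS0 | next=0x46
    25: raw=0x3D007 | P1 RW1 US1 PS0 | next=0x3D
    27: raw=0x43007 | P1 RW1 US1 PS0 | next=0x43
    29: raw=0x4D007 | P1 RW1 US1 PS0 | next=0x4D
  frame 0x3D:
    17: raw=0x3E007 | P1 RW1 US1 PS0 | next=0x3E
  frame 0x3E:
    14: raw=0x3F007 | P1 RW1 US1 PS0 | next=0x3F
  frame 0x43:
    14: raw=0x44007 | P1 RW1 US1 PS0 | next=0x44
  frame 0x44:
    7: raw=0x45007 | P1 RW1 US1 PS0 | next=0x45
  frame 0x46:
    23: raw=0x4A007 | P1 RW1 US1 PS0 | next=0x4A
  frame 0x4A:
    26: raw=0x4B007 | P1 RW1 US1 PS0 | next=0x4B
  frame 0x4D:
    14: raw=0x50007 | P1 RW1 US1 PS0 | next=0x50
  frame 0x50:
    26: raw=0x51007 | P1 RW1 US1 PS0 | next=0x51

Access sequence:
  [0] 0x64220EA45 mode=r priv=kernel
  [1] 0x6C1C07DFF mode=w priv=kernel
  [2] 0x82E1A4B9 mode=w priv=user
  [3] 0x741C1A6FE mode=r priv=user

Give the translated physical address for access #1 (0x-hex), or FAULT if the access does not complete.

Per-access translation:
#0 VA=0x64220EA45 (r,kernel):
  L0 @0x3A[25] → 0x3D007  P=1,RW=1,US=1,PS=0
  L1 @0x3D[17] → 0x3E007  P=1,RW=1,US=1,PS=0
  L2 @0x3E[14] → 0x3F007  P=1,RW=1,US=1,PS=0
  ⇒ phys 0x3FA45  [3 reads]
#1 VA=0x6C1C07DFF (w,kernel):
  L0 @0x3A[27] → 0x43007  P=1,RW=1,US=1,PS=0
  L1 @0x43[14] → 0x44007  P=1,RW=1,US=1,PS=0
  L2 @0x44[7] → 0x45007  P=1,RW=1,US=1,PS=0
  ⇒ phys 0x45DFF  [3 reads]
#2 VA=0x82E1A4B9 (w,user):
  L0 @0x3A[2] → 0x46007  P=1,RW=1,US=1,PS=0
  L1 @0x46[23] → 0x4A007  P=1,RW=1,US=1,PS=0
  L2 @0x4A[26] → 0x4B007  P=1,RW=1,US=1,PS=0
  ⇒ phys 0x4B4B9  [3 reads]
#3 VA=0x741C1A6FE (r,user):
  L0 @0x3A[29] → 0x4D007  P=1,RW=1,US=1,PS=0
  L1 @0x4D[14] → 0x50007  P=1,RW=1,US=1,PS=0
  L2 @0x50[26] → 0x51007  P=1,RW=1,US=1,PS=0
  ⇒ phys 0x516FE  [3 reads]

Access #1 PA: 0x45DFF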